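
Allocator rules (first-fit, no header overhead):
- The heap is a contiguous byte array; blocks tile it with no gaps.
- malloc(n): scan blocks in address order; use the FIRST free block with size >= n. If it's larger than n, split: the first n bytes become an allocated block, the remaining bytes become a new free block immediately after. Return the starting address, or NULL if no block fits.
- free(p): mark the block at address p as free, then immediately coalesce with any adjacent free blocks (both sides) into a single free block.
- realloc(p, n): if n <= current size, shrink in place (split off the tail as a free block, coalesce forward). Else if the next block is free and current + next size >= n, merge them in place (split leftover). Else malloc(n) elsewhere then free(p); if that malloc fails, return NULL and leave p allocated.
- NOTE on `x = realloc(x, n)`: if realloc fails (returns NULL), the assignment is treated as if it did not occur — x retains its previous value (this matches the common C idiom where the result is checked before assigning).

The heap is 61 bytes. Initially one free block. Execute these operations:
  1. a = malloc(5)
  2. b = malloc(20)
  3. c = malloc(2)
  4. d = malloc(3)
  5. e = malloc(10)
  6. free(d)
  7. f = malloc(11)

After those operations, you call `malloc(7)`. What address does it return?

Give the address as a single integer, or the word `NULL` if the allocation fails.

Answer: 51

Derivation:
Op 1: a = malloc(5) -> a = 0; heap: [0-4 ALLOC][5-60 FREE]
Op 2: b = malloc(20) -> b = 5; heap: [0-4 ALLOC][5-24 ALLOC][25-60 FREE]
Op 3: c = malloc(2) -> c = 25; heap: [0-4 ALLOC][5-24 ALLOC][25-26 ALLOC][27-60 FREE]
Op 4: d = malloc(3) -> d = 27; heap: [0-4 ALLOC][5-24 ALLOC][25-26 ALLOC][27-29 ALLOC][30-60 FREE]
Op 5: e = malloc(10) -> e = 30; heap: [0-4 ALLOC][5-24 ALLOC][25-26 ALLOC][27-29 ALLOC][30-39 ALLOC][40-60 FREE]
Op 6: free(d) -> (freed d); heap: [0-4 ALLOC][5-24 ALLOC][25-26 ALLOC][27-29 FREE][30-39 ALLOC][40-60 FREE]
Op 7: f = malloc(11) -> f = 40; heap: [0-4 ALLOC][5-24 ALLOC][25-26 ALLOC][27-29 FREE][30-39 ALLOC][40-50 ALLOC][51-60 FREE]
malloc(7): first-fit scan over [0-4 ALLOC][5-24 ALLOC][25-26 ALLOC][27-29 FREE][30-39 ALLOC][40-50 ALLOC][51-60 FREE] -> 51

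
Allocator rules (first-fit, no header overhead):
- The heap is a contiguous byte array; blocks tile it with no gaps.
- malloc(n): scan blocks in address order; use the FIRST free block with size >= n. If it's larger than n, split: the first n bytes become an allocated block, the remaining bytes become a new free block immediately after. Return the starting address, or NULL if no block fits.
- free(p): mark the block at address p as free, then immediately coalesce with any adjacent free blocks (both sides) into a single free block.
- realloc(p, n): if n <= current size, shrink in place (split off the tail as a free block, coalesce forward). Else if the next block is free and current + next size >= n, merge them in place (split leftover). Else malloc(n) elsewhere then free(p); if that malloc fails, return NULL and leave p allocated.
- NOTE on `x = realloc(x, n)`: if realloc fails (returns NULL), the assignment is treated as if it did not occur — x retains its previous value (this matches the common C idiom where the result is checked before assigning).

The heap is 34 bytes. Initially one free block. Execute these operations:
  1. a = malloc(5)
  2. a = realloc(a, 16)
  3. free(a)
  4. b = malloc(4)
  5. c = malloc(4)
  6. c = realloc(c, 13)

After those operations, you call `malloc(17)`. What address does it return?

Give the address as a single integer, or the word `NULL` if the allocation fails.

Op 1: a = malloc(5) -> a = 0; heap: [0-4 ALLOC][5-33 FREE]
Op 2: a = realloc(a, 16) -> a = 0; heap: [0-15 ALLOC][16-33 FREE]
Op 3: free(a) -> (freed a); heap: [0-33 FREE]
Op 4: b = malloc(4) -> b = 0; heap: [0-3 ALLOC][4-33 FREE]
Op 5: c = malloc(4) -> c = 4; heap: [0-3 ALLOC][4-7 ALLOC][8-33 FREE]
Op 6: c = realloc(c, 13) -> c = 4; heap: [0-3 ALLOC][4-16 ALLOC][17-33 FREE]
malloc(17): first-fit scan over [0-3 ALLOC][4-16 ALLOC][17-33 FREE] -> 17

Answer: 17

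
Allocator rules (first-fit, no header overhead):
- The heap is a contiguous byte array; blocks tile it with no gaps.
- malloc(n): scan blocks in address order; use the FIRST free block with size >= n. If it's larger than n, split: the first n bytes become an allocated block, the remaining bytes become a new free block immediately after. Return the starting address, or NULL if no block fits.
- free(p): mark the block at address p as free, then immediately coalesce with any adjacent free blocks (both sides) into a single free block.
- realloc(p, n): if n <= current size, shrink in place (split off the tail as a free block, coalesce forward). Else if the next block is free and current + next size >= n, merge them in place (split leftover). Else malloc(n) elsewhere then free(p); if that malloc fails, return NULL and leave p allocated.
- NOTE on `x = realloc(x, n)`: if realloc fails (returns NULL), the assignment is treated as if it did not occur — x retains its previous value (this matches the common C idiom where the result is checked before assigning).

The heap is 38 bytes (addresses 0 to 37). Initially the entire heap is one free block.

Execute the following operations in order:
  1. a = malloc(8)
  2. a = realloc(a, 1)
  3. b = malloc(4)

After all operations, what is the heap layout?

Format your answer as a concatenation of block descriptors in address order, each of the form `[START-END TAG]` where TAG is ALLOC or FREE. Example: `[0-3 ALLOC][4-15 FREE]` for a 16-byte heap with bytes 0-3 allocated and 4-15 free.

Op 1: a = malloc(8) -> a = 0; heap: [0-7 ALLOC][8-37 FREE]
Op 2: a = realloc(a, 1) -> a = 0; heap: [0-0 ALLOC][1-37 FREE]
Op 3: b = malloc(4) -> b = 1; heap: [0-0 ALLOC][1-4 ALLOC][5-37 FREE]

Answer: [0-0 ALLOC][1-4 ALLOC][5-37 FREE]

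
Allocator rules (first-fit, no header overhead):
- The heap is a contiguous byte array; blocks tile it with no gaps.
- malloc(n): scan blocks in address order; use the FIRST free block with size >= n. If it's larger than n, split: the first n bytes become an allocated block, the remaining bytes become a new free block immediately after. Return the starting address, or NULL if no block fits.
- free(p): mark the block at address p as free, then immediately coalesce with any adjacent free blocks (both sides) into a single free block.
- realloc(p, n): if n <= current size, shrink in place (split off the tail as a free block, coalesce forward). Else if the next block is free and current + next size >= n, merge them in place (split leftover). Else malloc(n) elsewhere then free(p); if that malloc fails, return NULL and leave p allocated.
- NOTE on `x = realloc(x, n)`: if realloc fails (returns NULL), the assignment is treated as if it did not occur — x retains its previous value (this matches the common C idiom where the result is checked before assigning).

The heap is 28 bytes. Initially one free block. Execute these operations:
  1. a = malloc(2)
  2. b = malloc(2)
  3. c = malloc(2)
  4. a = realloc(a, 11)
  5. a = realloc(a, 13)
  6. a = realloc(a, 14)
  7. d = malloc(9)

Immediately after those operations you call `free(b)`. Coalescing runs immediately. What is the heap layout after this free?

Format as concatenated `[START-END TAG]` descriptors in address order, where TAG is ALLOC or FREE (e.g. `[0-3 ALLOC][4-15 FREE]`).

Op 1: a = malloc(2) -> a = 0; heap: [0-1 ALLOC][2-27 FREE]
Op 2: b = malloc(2) -> b = 2; heap: [0-1 ALLOC][2-3 ALLOC][4-27 FREE]
Op 3: c = malloc(2) -> c = 4; heap: [0-1 ALLOC][2-3 ALLOC][4-5 ALLOC][6-27 FREE]
Op 4: a = realloc(a, 11) -> a = 6; heap: [0-1 FREE][2-3 ALLOC][4-5 ALLOC][6-16 ALLOC][17-27 FREE]
Op 5: a = realloc(a, 13) -> a = 6; heap: [0-1 FREE][2-3 ALLOC][4-5 ALLOC][6-18 ALLOC][19-27 FREE]
Op 6: a = realloc(a, 14) -> a = 6; heap: [0-1 FREE][2-3 ALLOC][4-5 ALLOC][6-19 ALLOC][20-27 FREE]
Op 7: d = malloc(9) -> d = NULL; heap: [0-1 FREE][2-3 ALLOC][4-5 ALLOC][6-19 ALLOC][20-27 FREE]
free(b): b = 2 -> block [2-3 ALLOC]; mark free, coalesce with adjacent free neighbors -> [0-3 FREE][4-5 ALLOC][6-19 ALLOC][20-27 FREE]

Answer: [0-3 FREE][4-5 ALLOC][6-19 ALLOC][20-27 FREE]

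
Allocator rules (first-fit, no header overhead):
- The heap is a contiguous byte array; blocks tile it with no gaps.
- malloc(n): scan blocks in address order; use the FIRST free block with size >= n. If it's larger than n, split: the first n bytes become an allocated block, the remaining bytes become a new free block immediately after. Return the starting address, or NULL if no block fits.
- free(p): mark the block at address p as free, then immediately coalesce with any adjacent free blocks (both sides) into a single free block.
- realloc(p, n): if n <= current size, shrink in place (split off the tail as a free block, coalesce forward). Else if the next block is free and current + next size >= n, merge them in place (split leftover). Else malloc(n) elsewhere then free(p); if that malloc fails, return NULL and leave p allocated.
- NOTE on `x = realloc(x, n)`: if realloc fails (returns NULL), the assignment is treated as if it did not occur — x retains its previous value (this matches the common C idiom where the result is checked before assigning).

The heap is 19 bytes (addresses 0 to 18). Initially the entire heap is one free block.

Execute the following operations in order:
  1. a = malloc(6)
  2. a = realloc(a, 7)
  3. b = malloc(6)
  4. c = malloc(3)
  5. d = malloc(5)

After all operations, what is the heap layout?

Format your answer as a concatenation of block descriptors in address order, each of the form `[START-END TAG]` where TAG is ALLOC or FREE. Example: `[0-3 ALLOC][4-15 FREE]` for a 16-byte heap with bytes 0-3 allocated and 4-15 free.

Answer: [0-6 ALLOC][7-12 ALLOC][13-15 ALLOC][16-18 FREE]

Derivation:
Op 1: a = malloc(6) -> a = 0; heap: [0-5 ALLOC][6-18 FREE]
Op 2: a = realloc(a, 7) -> a = 0; heap: [0-6 ALLOC][7-18 FREE]
Op 3: b = malloc(6) -> b = 7; heap: [0-6 ALLOC][7-12 ALLOC][13-18 FREE]
Op 4: c = malloc(3) -> c = 13; heap: [0-6 ALLOC][7-12 ALLOC][13-15 ALLOC][16-18 FREE]
Op 5: d = malloc(5) -> d = NULL; heap: [0-6 ALLOC][7-12 ALLOC][13-15 ALLOC][16-18 FREE]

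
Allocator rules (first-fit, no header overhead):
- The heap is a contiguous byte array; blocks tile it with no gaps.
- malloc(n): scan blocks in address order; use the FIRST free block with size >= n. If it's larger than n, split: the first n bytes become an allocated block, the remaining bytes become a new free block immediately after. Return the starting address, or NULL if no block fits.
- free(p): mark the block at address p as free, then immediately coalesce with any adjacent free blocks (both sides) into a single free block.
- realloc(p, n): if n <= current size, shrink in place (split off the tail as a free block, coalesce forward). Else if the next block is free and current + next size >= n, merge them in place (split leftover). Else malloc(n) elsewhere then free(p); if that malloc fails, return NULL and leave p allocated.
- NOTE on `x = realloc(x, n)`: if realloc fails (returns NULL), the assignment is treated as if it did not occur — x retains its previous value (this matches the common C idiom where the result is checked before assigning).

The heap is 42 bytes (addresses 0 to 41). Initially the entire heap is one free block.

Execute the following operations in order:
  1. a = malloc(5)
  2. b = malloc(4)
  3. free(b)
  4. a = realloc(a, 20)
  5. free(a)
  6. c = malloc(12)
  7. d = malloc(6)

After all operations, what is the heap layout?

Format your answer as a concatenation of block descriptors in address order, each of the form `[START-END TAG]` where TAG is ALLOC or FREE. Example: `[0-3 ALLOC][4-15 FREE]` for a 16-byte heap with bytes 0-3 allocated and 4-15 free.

Answer: [0-11 ALLOC][12-17 ALLOC][18-41 FREE]

Derivation:
Op 1: a = malloc(5) -> a = 0; heap: [0-4 ALLOC][5-41 FREE]
Op 2: b = malloc(4) -> b = 5; heap: [0-4 ALLOC][5-8 ALLOC][9-41 FREE]
Op 3: free(b) -> (freed b); heap: [0-4 ALLOC][5-41 FREE]
Op 4: a = realloc(a, 20) -> a = 0; heap: [0-19 ALLOC][20-41 FREE]
Op 5: free(a) -> (freed a); heap: [0-41 FREE]
Op 6: c = malloc(12) -> c = 0; heap: [0-11 ALLOC][12-41 FREE]
Op 7: d = malloc(6) -> d = 12; heap: [0-11 ALLOC][12-17 ALLOC][18-41 FREE]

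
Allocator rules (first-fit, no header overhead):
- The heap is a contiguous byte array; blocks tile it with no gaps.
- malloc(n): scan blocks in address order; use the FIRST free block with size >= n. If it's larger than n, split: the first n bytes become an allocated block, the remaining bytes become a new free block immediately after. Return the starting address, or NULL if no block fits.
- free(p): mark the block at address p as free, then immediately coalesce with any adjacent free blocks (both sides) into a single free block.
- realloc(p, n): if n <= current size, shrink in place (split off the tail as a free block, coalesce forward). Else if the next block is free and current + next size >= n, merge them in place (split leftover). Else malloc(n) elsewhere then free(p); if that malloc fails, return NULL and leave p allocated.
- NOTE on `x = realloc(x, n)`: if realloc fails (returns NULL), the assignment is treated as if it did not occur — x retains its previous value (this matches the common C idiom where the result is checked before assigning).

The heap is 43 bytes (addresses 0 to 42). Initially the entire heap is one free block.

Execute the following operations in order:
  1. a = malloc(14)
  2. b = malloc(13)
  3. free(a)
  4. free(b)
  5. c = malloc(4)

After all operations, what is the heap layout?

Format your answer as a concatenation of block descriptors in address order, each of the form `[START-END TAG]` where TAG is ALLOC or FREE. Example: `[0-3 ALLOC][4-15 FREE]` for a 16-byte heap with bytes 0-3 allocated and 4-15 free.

Answer: [0-3 ALLOC][4-42 FREE]

Derivation:
Op 1: a = malloc(14) -> a = 0; heap: [0-13 ALLOC][14-42 FREE]
Op 2: b = malloc(13) -> b = 14; heap: [0-13 ALLOC][14-26 ALLOC][27-42 FREE]
Op 3: free(a) -> (freed a); heap: [0-13 FREE][14-26 ALLOC][27-42 FREE]
Op 4: free(b) -> (freed b); heap: [0-42 FREE]
Op 5: c = malloc(4) -> c = 0; heap: [0-3 ALLOC][4-42 FREE]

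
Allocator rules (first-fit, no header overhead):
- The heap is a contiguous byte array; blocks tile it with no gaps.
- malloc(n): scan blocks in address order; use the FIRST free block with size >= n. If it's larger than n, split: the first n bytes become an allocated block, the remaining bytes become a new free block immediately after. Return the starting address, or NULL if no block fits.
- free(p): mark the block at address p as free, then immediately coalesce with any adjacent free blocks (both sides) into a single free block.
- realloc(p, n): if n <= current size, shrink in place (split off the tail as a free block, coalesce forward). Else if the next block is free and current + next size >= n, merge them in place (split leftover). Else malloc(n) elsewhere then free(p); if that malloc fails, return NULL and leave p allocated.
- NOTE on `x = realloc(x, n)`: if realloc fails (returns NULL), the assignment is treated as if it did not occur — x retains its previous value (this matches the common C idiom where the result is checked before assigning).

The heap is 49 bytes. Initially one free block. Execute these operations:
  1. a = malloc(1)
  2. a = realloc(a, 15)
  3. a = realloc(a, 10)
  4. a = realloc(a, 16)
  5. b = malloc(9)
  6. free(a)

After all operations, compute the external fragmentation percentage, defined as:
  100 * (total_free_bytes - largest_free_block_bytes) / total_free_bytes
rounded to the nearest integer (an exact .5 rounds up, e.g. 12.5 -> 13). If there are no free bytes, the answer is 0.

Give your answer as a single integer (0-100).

Answer: 40

Derivation:
Op 1: a = malloc(1) -> a = 0; heap: [0-0 ALLOC][1-48 FREE]
Op 2: a = realloc(a, 15) -> a = 0; heap: [0-14 ALLOC][15-48 FREE]
Op 3: a = realloc(a, 10) -> a = 0; heap: [0-9 ALLOC][10-48 FREE]
Op 4: a = realloc(a, 16) -> a = 0; heap: [0-15 ALLOC][16-48 FREE]
Op 5: b = malloc(9) -> b = 16; heap: [0-15 ALLOC][16-24 ALLOC][25-48 FREE]
Op 6: free(a) -> (freed a); heap: [0-15 FREE][16-24 ALLOC][25-48 FREE]
Free blocks: [16 24] total_free=40 largest=24 -> 100*(40-24)/40 = 1600/40 = 40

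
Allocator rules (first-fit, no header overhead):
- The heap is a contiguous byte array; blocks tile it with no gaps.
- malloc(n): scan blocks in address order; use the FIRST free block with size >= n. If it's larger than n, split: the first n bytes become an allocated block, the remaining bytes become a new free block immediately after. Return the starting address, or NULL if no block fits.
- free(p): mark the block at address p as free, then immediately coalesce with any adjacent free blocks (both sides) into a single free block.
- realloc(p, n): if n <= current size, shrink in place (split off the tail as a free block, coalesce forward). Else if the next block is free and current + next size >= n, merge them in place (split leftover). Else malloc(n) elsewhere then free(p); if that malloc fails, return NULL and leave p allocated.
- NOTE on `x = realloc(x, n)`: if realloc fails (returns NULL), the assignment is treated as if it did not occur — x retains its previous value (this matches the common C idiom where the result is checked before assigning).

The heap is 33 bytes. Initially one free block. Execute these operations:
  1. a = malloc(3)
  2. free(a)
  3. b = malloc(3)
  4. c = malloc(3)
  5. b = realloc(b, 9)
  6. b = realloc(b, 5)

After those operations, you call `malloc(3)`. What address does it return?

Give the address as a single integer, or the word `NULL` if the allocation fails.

Op 1: a = malloc(3) -> a = 0; heap: [0-2 ALLOC][3-32 FREE]
Op 2: free(a) -> (freed a); heap: [0-32 FREE]
Op 3: b = malloc(3) -> b = 0; heap: [0-2 ALLOC][3-32 FREE]
Op 4: c = malloc(3) -> c = 3; heap: [0-2 ALLOC][3-5 ALLOC][6-32 FREE]
Op 5: b = realloc(b, 9) -> b = 6; heap: [0-2 FREE][3-5 ALLOC][6-14 ALLOC][15-32 FREE]
Op 6: b = realloc(b, 5) -> b = 6; heap: [0-2 FREE][3-5 ALLOC][6-10 ALLOC][11-32 FREE]
malloc(3): first-fit scan over [0-2 FREE][3-5 ALLOC][6-10 ALLOC][11-32 FREE] -> 0

Answer: 0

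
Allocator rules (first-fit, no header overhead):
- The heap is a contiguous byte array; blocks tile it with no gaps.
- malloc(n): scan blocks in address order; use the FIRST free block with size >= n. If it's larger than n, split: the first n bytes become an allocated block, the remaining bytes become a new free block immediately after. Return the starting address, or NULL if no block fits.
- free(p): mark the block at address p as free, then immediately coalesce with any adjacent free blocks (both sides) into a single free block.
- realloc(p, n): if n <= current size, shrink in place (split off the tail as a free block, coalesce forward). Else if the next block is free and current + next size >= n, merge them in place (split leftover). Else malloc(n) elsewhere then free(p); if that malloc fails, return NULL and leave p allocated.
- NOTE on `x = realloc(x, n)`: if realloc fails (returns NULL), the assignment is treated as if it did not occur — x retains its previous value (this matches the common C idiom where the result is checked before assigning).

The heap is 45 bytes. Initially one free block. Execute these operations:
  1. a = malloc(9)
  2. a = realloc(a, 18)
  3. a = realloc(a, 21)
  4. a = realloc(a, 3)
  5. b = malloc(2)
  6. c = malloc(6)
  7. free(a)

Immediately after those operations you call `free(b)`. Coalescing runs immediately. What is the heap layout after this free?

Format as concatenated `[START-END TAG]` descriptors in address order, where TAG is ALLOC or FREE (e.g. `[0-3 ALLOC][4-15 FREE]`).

Answer: [0-4 FREE][5-10 ALLOC][11-44 FREE]

Derivation:
Op 1: a = malloc(9) -> a = 0; heap: [0-8 ALLOC][9-44 FREE]
Op 2: a = realloc(a, 18) -> a = 0; heap: [0-17 ALLOC][18-44 FREE]
Op 3: a = realloc(a, 21) -> a = 0; heap: [0-20 ALLOC][21-44 FREE]
Op 4: a = realloc(a, 3) -> a = 0; heap: [0-2 ALLOC][3-44 FREE]
Op 5: b = malloc(2) -> b = 3; heap: [0-2 ALLOC][3-4 ALLOC][5-44 FREE]
Op 6: c = malloc(6) -> c = 5; heap: [0-2 ALLOC][3-4 ALLOC][5-10 ALLOC][11-44 FREE]
Op 7: free(a) -> (freed a); heap: [0-2 FREE][3-4 ALLOC][5-10 ALLOC][11-44 FREE]
free(b): b = 3 -> block [3-4 ALLOC]; mark free, coalesce with adjacent free neighbors -> [0-4 FREE][5-10 ALLOC][11-44 FREE]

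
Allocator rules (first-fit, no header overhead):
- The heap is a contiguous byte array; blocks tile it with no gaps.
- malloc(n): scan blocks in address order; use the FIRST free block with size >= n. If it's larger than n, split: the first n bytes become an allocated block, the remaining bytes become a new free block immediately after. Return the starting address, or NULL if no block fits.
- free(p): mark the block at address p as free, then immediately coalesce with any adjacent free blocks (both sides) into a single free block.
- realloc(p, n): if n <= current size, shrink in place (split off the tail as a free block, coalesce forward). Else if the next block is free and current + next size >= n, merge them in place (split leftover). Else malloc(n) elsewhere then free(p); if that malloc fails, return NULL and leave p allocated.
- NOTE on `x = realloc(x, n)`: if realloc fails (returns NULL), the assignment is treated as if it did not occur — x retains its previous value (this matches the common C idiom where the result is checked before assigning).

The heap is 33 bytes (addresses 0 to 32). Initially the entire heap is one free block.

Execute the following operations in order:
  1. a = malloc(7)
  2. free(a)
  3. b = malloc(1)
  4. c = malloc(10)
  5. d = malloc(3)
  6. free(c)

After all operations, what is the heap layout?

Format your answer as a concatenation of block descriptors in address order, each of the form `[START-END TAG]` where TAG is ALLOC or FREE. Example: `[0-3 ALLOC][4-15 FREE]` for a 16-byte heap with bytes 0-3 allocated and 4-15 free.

Op 1: a = malloc(7) -> a = 0; heap: [0-6 ALLOC][7-32 FREE]
Op 2: free(a) -> (freed a); heap: [0-32 FREE]
Op 3: b = malloc(1) -> b = 0; heap: [0-0 ALLOC][1-32 FREE]
Op 4: c = malloc(10) -> c = 1; heap: [0-0 ALLOC][1-10 ALLOC][11-32 FREE]
Op 5: d = malloc(3) -> d = 11; heap: [0-0 ALLOC][1-10 ALLOC][11-13 ALLOC][14-32 FREE]
Op 6: free(c) -> (freed c); heap: [0-0 ALLOC][1-10 FREE][11-13 ALLOC][14-32 FREE]

Answer: [0-0 ALLOC][1-10 FREE][11-13 ALLOC][14-32 FREE]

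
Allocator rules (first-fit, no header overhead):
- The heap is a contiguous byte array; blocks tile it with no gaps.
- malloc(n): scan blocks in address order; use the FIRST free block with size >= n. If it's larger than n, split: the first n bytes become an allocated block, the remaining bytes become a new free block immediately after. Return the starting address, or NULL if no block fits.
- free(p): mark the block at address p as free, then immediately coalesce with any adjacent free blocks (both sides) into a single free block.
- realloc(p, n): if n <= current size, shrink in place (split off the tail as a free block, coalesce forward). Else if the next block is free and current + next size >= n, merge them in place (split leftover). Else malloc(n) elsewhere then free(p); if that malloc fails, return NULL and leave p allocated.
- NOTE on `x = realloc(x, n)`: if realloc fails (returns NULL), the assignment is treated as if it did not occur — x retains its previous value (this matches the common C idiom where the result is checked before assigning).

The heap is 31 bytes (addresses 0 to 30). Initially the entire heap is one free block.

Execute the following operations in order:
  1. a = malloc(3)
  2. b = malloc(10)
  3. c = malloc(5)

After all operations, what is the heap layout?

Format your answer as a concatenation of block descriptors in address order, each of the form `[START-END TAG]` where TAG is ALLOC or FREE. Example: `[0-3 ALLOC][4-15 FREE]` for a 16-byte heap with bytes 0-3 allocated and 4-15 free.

Answer: [0-2 ALLOC][3-12 ALLOC][13-17 ALLOC][18-30 FREE]

Derivation:
Op 1: a = malloc(3) -> a = 0; heap: [0-2 ALLOC][3-30 FREE]
Op 2: b = malloc(10) -> b = 3; heap: [0-2 ALLOC][3-12 ALLOC][13-30 FREE]
Op 3: c = malloc(5) -> c = 13; heap: [0-2 ALLOC][3-12 ALLOC][13-17 ALLOC][18-30 FREE]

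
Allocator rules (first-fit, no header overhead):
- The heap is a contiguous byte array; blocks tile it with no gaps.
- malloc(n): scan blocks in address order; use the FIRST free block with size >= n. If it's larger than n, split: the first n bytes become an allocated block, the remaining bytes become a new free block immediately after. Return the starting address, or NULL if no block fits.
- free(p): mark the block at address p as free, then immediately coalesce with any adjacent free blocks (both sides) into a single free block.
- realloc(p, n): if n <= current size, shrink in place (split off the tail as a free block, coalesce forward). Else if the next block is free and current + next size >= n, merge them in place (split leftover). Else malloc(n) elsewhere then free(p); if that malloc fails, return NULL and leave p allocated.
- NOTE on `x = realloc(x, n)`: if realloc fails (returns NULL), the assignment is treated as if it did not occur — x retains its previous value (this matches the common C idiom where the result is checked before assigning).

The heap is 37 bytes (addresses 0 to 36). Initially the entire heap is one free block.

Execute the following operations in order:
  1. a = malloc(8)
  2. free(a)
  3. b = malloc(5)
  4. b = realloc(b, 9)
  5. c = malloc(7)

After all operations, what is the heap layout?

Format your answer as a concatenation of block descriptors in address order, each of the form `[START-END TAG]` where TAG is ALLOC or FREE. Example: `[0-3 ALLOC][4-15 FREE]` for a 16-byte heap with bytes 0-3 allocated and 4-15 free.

Answer: [0-8 ALLOC][9-15 ALLOC][16-36 FREE]

Derivation:
Op 1: a = malloc(8) -> a = 0; heap: [0-7 ALLOC][8-36 FREE]
Op 2: free(a) -> (freed a); heap: [0-36 FREE]
Op 3: b = malloc(5) -> b = 0; heap: [0-4 ALLOC][5-36 FREE]
Op 4: b = realloc(b, 9) -> b = 0; heap: [0-8 ALLOC][9-36 FREE]
Op 5: c = malloc(7) -> c = 9; heap: [0-8 ALLOC][9-15 ALLOC][16-36 FREE]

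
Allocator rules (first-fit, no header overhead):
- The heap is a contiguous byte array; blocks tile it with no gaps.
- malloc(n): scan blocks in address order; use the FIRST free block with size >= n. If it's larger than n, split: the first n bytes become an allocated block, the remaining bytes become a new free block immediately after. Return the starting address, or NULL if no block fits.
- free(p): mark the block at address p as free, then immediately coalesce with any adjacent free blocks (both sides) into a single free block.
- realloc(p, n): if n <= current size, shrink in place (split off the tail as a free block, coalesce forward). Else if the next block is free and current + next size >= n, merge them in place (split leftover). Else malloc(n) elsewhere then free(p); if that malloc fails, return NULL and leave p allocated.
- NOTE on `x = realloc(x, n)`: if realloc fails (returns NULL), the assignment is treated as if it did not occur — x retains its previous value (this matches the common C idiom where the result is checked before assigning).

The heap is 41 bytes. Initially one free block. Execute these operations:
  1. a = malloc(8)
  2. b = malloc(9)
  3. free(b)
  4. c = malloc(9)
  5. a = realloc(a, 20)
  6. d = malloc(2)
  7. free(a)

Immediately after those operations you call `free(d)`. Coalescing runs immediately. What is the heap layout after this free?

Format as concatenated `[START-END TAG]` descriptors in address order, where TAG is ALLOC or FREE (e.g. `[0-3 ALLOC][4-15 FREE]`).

Op 1: a = malloc(8) -> a = 0; heap: [0-7 ALLOC][8-40 FREE]
Op 2: b = malloc(9) -> b = 8; heap: [0-7 ALLOC][8-16 ALLOC][17-40 FREE]
Op 3: free(b) -> (freed b); heap: [0-7 ALLOC][8-40 FREE]
Op 4: c = malloc(9) -> c = 8; heap: [0-7 ALLOC][8-16 ALLOC][17-40 FREE]
Op 5: a = realloc(a, 20) -> a = 17; heap: [0-7 FREE][8-16 ALLOC][17-36 ALLOC][37-40 FREE]
Op 6: d = malloc(2) -> d = 0; heap: [0-1 ALLOC][2-7 FREE][8-16 ALLOC][17-36 ALLOC][37-40 FREE]
Op 7: free(a) -> (freed a); heap: [0-1 ALLOC][2-7 FREE][8-16 ALLOC][17-40 FREE]
free(d): d = 0 -> block [0-1 ALLOC]; mark free, coalesce with adjacent free neighbors -> [0-7 FREE][8-16 ALLOC][17-40 FREE]

Answer: [0-7 FREE][8-16 ALLOC][17-40 FREE]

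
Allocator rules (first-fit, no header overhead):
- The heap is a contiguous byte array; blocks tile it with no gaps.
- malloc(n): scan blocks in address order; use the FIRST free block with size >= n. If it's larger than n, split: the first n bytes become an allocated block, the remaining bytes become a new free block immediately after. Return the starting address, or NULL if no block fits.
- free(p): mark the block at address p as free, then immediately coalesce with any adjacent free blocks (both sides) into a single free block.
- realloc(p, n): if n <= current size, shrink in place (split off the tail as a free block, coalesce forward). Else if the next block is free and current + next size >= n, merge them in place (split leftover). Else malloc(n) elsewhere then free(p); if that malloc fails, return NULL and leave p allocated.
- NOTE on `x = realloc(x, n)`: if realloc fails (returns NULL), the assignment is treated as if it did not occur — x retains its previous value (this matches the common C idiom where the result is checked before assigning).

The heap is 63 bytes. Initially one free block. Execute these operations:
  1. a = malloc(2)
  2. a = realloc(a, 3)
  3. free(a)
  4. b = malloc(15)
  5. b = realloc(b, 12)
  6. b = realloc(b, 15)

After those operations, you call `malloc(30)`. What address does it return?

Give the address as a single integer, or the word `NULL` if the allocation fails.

Answer: 15

Derivation:
Op 1: a = malloc(2) -> a = 0; heap: [0-1 ALLOC][2-62 FREE]
Op 2: a = realloc(a, 3) -> a = 0; heap: [0-2 ALLOC][3-62 FREE]
Op 3: free(a) -> (freed a); heap: [0-62 FREE]
Op 4: b = malloc(15) -> b = 0; heap: [0-14 ALLOC][15-62 FREE]
Op 5: b = realloc(b, 12) -> b = 0; heap: [0-11 ALLOC][12-62 FREE]
Op 6: b = realloc(b, 15) -> b = 0; heap: [0-14 ALLOC][15-62 FREE]
malloc(30): first-fit scan over [0-14 ALLOC][15-62 FREE] -> 15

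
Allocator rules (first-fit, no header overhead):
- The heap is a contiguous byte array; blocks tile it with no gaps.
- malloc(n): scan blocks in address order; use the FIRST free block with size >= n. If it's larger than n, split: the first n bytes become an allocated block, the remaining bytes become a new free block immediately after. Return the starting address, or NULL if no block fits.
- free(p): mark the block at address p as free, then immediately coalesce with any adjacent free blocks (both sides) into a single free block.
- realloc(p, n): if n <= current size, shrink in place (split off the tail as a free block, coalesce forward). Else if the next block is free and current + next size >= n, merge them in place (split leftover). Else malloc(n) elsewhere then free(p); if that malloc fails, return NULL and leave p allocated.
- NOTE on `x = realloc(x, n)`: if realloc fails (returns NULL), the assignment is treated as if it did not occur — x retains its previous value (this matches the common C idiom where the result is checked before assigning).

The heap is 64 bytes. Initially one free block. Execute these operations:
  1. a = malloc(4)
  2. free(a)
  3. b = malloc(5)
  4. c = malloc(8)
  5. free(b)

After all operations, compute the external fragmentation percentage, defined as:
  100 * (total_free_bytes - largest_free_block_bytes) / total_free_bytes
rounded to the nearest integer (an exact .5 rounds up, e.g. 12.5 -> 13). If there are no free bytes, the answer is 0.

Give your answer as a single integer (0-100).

Answer: 9

Derivation:
Op 1: a = malloc(4) -> a = 0; heap: [0-3 ALLOC][4-63 FREE]
Op 2: free(a) -> (freed a); heap: [0-63 FREE]
Op 3: b = malloc(5) -> b = 0; heap: [0-4 ALLOC][5-63 FREE]
Op 4: c = malloc(8) -> c = 5; heap: [0-4 ALLOC][5-12 ALLOC][13-63 FREE]
Op 5: free(b) -> (freed b); heap: [0-4 FREE][5-12 ALLOC][13-63 FREE]
Free blocks: [5 51] total_free=56 largest=51 -> 100*(56-51)/56 = 500/56 ≈ 8.929 -> rounds to 9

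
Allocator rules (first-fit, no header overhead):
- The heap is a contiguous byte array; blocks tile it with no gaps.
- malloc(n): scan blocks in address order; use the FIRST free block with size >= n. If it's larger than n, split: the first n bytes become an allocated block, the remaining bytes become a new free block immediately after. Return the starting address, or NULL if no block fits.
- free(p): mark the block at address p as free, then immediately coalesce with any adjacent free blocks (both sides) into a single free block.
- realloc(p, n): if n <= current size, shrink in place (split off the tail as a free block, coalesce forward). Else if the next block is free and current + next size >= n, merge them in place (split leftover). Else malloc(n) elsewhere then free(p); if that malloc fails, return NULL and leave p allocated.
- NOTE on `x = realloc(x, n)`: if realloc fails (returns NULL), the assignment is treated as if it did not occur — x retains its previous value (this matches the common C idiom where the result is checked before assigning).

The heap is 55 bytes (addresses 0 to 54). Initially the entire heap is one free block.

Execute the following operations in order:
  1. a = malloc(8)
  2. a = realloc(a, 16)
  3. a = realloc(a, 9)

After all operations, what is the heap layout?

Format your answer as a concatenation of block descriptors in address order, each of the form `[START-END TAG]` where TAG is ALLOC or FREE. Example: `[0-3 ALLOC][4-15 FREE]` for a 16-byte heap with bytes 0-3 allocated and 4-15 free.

Op 1: a = malloc(8) -> a = 0; heap: [0-7 ALLOC][8-54 FREE]
Op 2: a = realloc(a, 16) -> a = 0; heap: [0-15 ALLOC][16-54 FREE]
Op 3: a = realloc(a, 9) -> a = 0; heap: [0-8 ALLOC][9-54 FREE]

Answer: [0-8 ALLOC][9-54 FREE]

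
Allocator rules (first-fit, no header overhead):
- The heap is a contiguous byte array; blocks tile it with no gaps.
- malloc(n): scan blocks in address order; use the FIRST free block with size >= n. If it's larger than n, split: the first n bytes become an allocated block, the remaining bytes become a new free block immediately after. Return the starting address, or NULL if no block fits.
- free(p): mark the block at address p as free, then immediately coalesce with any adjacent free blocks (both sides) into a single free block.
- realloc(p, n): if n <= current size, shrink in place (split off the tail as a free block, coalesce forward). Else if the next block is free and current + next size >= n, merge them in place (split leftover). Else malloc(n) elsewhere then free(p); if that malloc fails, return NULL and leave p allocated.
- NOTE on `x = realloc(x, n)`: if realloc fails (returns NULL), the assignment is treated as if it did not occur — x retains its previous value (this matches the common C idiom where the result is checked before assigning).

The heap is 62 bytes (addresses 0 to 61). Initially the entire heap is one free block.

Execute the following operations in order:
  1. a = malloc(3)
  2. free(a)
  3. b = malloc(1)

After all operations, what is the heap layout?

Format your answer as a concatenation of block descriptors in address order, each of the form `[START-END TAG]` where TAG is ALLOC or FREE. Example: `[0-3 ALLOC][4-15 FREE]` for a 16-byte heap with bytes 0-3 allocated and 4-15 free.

Answer: [0-0 ALLOC][1-61 FREE]

Derivation:
Op 1: a = malloc(3) -> a = 0; heap: [0-2 ALLOC][3-61 FREE]
Op 2: free(a) -> (freed a); heap: [0-61 FREE]
Op 3: b = malloc(1) -> b = 0; heap: [0-0 ALLOC][1-61 FREE]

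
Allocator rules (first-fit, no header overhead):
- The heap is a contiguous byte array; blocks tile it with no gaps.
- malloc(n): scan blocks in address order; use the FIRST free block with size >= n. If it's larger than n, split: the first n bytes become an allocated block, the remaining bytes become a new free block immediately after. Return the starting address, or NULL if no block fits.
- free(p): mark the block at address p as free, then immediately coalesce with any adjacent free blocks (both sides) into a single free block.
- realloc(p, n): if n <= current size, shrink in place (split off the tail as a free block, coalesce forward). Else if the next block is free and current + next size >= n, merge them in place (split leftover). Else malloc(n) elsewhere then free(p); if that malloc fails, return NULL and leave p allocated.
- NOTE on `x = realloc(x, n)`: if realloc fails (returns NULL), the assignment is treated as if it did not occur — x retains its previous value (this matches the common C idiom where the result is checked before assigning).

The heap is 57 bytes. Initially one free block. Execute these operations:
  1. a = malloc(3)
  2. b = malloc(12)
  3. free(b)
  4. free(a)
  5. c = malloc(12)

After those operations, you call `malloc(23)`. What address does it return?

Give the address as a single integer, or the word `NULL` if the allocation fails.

Op 1: a = malloc(3) -> a = 0; heap: [0-2 ALLOC][3-56 FREE]
Op 2: b = malloc(12) -> b = 3; heap: [0-2 ALLOC][3-14 ALLOC][15-56 FREE]
Op 3: free(b) -> (freed b); heap: [0-2 ALLOC][3-56 FREE]
Op 4: free(a) -> (freed a); heap: [0-56 FREE]
Op 5: c = malloc(12) -> c = 0; heap: [0-11 ALLOC][12-56 FREE]
malloc(23): first-fit scan over [0-11 ALLOC][12-56 FREE] -> 12

Answer: 12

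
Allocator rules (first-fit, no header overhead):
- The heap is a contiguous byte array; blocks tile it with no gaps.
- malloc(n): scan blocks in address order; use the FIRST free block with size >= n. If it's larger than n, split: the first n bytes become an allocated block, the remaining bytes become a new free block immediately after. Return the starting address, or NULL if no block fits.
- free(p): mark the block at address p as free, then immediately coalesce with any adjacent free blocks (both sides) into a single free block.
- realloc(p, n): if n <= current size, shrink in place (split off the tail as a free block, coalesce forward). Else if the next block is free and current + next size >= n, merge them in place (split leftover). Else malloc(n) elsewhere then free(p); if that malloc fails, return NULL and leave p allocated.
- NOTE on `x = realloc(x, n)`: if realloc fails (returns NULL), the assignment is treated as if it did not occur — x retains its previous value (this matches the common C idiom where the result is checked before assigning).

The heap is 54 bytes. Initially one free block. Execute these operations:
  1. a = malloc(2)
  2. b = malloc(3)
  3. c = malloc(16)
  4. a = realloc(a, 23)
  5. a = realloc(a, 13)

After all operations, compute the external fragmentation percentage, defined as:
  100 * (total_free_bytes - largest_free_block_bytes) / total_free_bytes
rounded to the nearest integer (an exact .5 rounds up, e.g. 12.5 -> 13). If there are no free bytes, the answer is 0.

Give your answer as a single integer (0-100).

Op 1: a = malloc(2) -> a = 0; heap: [0-1 ALLOC][2-53 FREE]
Op 2: b = malloc(3) -> b = 2; heap: [0-1 ALLOC][2-4 ALLOC][5-53 FREE]
Op 3: c = malloc(16) -> c = 5; heap: [0-1 ALLOC][2-4 ALLOC][5-20 ALLOC][21-53 FREE]
Op 4: a = realloc(a, 23) -> a = 21; heap: [0-1 FREE][2-4 ALLOC][5-20 ALLOC][21-43 ALLOC][44-53 FREE]
Op 5: a = realloc(a, 13) -> a = 21; heap: [0-1 FREE][2-4 ALLOC][5-20 ALLOC][21-33 ALLOC][34-53 FREE]
Free blocks: [2 20] total_free=22 largest=20 -> 100*(22-20)/22 = 200/22 ≈ 9.091 -> rounds to 9

Answer: 9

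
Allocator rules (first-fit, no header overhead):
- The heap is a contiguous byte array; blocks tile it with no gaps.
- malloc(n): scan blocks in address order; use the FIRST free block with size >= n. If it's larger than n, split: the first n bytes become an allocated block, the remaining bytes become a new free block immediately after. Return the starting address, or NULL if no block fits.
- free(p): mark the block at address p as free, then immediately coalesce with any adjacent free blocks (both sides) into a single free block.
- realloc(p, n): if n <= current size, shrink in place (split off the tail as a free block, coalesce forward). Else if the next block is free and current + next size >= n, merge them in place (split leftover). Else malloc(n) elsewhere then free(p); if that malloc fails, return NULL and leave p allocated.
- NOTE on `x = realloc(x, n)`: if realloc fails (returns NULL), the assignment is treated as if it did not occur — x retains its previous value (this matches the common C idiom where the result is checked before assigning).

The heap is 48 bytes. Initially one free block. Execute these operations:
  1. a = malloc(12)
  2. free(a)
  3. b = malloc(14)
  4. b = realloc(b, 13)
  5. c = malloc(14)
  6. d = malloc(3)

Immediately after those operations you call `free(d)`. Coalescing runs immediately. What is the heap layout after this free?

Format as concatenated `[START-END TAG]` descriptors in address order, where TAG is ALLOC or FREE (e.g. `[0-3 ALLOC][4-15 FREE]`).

Op 1: a = malloc(12) -> a = 0; heap: [0-11 ALLOC][12-47 FREE]
Op 2: free(a) -> (freed a); heap: [0-47 FREE]
Op 3: b = malloc(14) -> b = 0; heap: [0-13 ALLOC][14-47 FREE]
Op 4: b = realloc(b, 13) -> b = 0; heap: [0-12 ALLOC][13-47 FREE]
Op 5: c = malloc(14) -> c = 13; heap: [0-12 ALLOC][13-26 ALLOC][27-47 FREE]
Op 6: d = malloc(3) -> d = 27; heap: [0-12 ALLOC][13-26 ALLOC][27-29 ALLOC][30-47 FREE]
free(d): d = 27 -> block [27-29 ALLOC]; mark free, coalesce with adjacent free neighbors -> [0-12 ALLOC][13-26 ALLOC][27-47 FREE]

Answer: [0-12 ALLOC][13-26 ALLOC][27-47 FREE]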